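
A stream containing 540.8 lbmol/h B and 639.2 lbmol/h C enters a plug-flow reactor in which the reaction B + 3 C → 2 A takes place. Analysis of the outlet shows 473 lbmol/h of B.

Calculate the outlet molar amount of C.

For B: n = n₀ − 1ξ → 473 = 540.8 − 1ξ, giving ξ = 67.8 lbmol/h.
Outlet amounts (n = n₀ + ν ξ):
  B: 540.8 − 1(67.8) = 473
  C: 639.2 − 3(67.8) = 435.8
  A: 0 + 2(67.8) = 135.6

436 lbmol/h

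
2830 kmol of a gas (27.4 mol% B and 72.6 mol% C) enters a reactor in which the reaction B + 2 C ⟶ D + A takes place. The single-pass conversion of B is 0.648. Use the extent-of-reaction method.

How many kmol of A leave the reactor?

B reacted = 0.648 × 775.4 = 502.5 kmol; ν_B = −1, so ξ = 502.5/1 = 502.5 kmol.
Outlet amounts (n = n₀ + ν ξ):
  B: 775.4 − 1(502.5) = 272.9
  C: 2055 − 2(502.5) = 1050
  D: 0 + 1(502.5) = 502.5
  A: 0 + 1(502.5) = 502.5

502 kmol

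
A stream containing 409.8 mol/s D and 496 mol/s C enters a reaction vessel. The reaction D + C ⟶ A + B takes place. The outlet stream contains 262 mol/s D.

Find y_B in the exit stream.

For D: n = n₀ − 1ξ → 262 = 409.8 − 1ξ, giving ξ = 147.8 mol/s.
Outlet amounts (n = n₀ + ν ξ):
  D: 409.8 − 1(147.8) = 262
  C: 496 − 1(147.8) = 348.2
  A: 0 + 1(147.8) = 147.8
  B: 0 + 1(147.8) = 147.8
Total out = 905.8 mol/s; y_B = 147.8 / 905.8 = 0.1632.

0.163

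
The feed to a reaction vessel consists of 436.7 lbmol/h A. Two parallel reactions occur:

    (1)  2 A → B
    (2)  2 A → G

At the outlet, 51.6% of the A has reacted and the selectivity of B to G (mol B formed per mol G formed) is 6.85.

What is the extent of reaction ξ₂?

Conversion of A: A consumed = 0.516 × 436.7 = 225.3 lbmol/h = 2ξ₁ + 2ξ₂.
Selectivity: 1ξ₁ / (1ξ₂) = 6.85 → ξ₁ = 6.85 ξ₂.
Substitute: (2·6.85 + 2) ξ₂ = 225.3 → ξ₂ = 14.35 lbmol/h, ξ₁ = 98.32 lbmol/h.
Outlet amounts (n = n₀ + Σ ν·ξ):
  A: 436.7 − 2(98.32) − 2(14.35) = 211.4
  B: 0 + 1(98.32) = 98.32
  G: 0 + 1(14.35) = 14.35

ξ₂ = 14.4 lbmol/h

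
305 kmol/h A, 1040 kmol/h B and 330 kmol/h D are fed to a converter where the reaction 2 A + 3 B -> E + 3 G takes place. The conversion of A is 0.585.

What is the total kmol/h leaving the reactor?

1590 kmol/h

A reacted = 0.585 × 305 = 178.4 kmol/h; ν_A = −2, so ξ = 178.4/2 = 89.21 kmol/h.
Outlet amounts (n = n₀ + ν ξ):
  A: 305 − 2(89.21) = 126.6
  B: 1040 − 3(89.21) = 772.4
  E: 0 + 1(89.21) = 89.21
  G: 0 + 3(89.21) = 267.6
  D: 330 (inert)
Total out = 126.6 + 772.4 + 89.21 + 267.6 + 330 = 1586 kmol/h.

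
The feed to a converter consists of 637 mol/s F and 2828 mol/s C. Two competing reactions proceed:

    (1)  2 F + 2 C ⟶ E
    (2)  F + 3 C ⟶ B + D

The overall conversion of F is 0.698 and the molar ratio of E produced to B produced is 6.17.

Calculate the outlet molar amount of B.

33.3 mol/s

Conversion of F: F consumed = 0.698 × 637 = 444.6 mol/s = 2ξ₁ + 1ξ₂.
Selectivity: 1ξ₁ / (1ξ₂) = 6.17 → ξ₁ = 6.17 ξ₂.
Substitute: (2·6.17 + 1) ξ₂ = 444.6 → ξ₂ = 33.33 mol/s, ξ₁ = 205.6 mol/s.
Outlet amounts (n = n₀ + Σ ν·ξ):
  F: 637 − 2(205.6) − 1(33.33) = 192.4
  C: 2828 − 2(205.6) − 3(33.33) = 2317
  E: 0 + 1(205.6) = 205.6
  B: 0 + 1(33.33) = 33.33
  D: 0 + 1(33.33) = 33.33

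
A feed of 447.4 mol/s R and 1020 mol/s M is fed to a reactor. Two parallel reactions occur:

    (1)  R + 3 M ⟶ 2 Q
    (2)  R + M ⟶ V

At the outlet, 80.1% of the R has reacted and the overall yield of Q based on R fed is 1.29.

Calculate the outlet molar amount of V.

69.8 mol/s

Yield of Q: 2ξ₁ / 447.4 = 1.29 → ξ₁ = 288.6 mol/s.
Conversion of R: 1ξ₁ + 1ξ₂ = 0.801 × 447.4 = 358.4 → ξ₂ = 69.79 mol/s.
Outlet amounts (n = n₀ + Σ ν·ξ):
  R: 447.4 − 1(288.6) − 1(69.79) = 89.03
  M: 1020 − 3(288.6) − 1(69.79) = 84.49
  Q: 0 + 2(288.6) = 577.1
  V: 0 + 1(69.79) = 69.79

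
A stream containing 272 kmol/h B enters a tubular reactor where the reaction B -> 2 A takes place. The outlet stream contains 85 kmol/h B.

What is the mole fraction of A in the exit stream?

0.815

For B: n = n₀ − 1ξ → 85 = 272 − 1ξ, giving ξ = 187 kmol/h.
Outlet amounts (n = n₀ + ν ξ):
  B: 272 − 1(187) = 85
  A: 0 + 2(187) = 374
Total out = 459 kmol/h; y_A = 374 / 459 = 0.8148.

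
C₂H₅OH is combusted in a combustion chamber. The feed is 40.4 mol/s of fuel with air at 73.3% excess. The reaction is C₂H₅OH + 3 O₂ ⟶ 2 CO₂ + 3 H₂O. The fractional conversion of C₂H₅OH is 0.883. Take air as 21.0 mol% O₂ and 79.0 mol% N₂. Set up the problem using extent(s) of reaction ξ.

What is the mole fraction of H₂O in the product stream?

0.0994

Stoichiometric O₂ = 3 × 40.4 = 121.2 mol/s; O₂ fed = 121.2 × 1.733 = 210 mol/s.
N₂ fed = 210 × 79/21 = 790.1 mol/s.
Fuel reacted = 0.883 × 40.4 → ξ = 35.67 mol/s.
Outlet (n = n₀ + ν ξ):
  C₂H₅OH: 40.4 − 1(35.67) = 4.727
  O₂: 210 − 3(35.67) = 103
  N₂: 790.1 (inert)
  CO₂: 0 + 2(35.67) = 71.35
  H₂O: 0 + 3(35.67) = 107
Total out = 1076 mol/s; y_H₂O = 107 / 1076 = 0.09944.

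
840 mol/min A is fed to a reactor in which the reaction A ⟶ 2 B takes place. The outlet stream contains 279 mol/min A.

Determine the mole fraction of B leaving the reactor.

0.801

For A: n = n₀ − 1ξ → 279 = 840 − 1ξ, giving ξ = 561 mol/min.
Outlet amounts (n = n₀ + ν ξ):
  A: 840 − 1(561) = 279
  B: 0 + 2(561) = 1122
Total out = 1401 mol/min; y_B = 1122 / 1401 = 0.8009.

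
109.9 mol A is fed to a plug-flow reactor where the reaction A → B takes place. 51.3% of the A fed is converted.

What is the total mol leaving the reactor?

A reacted = 0.513 × 109.9 = 56.38 mol; ν_A = −1, so ξ = 56.38/1 = 56.38 mol.
Outlet amounts (n = n₀ + ν ξ):
  A: 109.9 − 1(56.38) = 53.52
  B: 0 + 1(56.38) = 56.38
Total out = 53.52 + 56.38 = 109.9 mol.

110 mol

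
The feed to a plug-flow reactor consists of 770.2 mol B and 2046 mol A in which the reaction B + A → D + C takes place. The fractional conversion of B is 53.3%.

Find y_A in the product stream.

B reacted = 0.533 × 770.2 = 410.5 mol; ν_B = −1, so ξ = 410.5/1 = 410.5 mol.
Outlet amounts (n = n₀ + ν ξ):
  B: 770.2 − 1(410.5) = 359.7
  A: 2046 − 1(410.5) = 1635
  D: 0 + 1(410.5) = 410.5
  C: 0 + 1(410.5) = 410.5
Total out = 2816 mol; y_A = 1635 / 2816 = 0.5807.

0.581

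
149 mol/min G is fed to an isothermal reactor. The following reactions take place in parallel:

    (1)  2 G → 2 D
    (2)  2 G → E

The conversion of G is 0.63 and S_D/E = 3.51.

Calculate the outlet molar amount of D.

Conversion of G: G consumed = 0.63 × 149 = 93.87 mol/min = 2ξ₁ + 2ξ₂.
Selectivity: 2ξ₁ / (1ξ₂) = 3.51 → ξ₁ = 1.755 ξ₂.
Substitute: (2·1.755 + 2) ξ₂ = 93.87 → ξ₂ = 17.04 mol/min, ξ₁ = 29.9 mol/min.
Outlet amounts (n = n₀ + Σ ν·ξ):
  G: 149 − 2(29.9) − 2(17.04) = 55.13
  D: 0 + 2(29.9) = 59.8
  E: 0 + 1(17.04) = 17.04

59.8 mol/min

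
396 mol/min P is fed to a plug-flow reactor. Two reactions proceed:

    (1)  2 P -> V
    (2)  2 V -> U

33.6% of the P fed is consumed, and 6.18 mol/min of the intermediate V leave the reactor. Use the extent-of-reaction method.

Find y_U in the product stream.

Conversion of P: P consumed = 2ξ₁ = 0.336 × 396 → ξ₁ = 66.53 mol/min.
V balance: n_V = 0 + 1ξ₁ − 2ξ₂ = 6.18 → ξ₂ = (1·66.53 − 6.18)/2 = 30.17 mol/min.
Outlet amounts (n = n₀ + Σ ν·ξ):
  P: 396 − 2(66.53) = 262.9
  V: 0 + 1(66.53) − 2(30.17) = 6.18
  U: 0 + 1(30.17) = 30.17
Total out = 299.3 mol/min; y_U = 30.17 / 299.3 = 0.1008.

0.101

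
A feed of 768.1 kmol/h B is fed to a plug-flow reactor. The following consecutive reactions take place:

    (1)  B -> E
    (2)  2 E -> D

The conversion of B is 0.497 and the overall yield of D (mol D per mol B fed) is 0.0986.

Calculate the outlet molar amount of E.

Conversion of B: B consumed = 1ξ₁ = 0.497 × 768.1 → ξ₁ = 381.7 kmol/h.
Yield of D: 1ξ₂ / 768.1 = 0.0986 → ξ₂ = 75.73 kmol/h.
Outlet amounts (n = n₀ + Σ ν·ξ):
  B: 768.1 − 1(381.7) = 386.4
  E: 0 + 1(381.7) − 2(75.73) = 230.3
  D: 0 + 1(75.73) = 75.73

230 kmol/h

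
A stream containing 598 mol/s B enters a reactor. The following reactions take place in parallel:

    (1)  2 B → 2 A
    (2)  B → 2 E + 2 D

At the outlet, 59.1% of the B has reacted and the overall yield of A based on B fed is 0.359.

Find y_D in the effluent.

Yield of A: 2ξ₁ / 598 = 0.359 → ξ₁ = 107.3 mol/s.
Conversion of B: 2ξ₁ + 1ξ₂ = 0.591 × 598 = 353.4 → ξ₂ = 138.7 mol/s.
Outlet amounts (n = n₀ + Σ ν·ξ):
  B: 598 − 2(107.3) − 1(138.7) = 244.6
  A: 0 + 2(107.3) = 214.7
  E: 0 + 2(138.7) = 277.5
  D: 0 + 2(138.7) = 277.5
Total out = 1014 mol/s; y_D = 277.5 / 1014 = 0.2736.

0.274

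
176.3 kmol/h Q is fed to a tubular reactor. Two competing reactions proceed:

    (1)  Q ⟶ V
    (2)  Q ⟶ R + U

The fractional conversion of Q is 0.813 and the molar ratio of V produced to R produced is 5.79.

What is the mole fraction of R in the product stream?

Conversion of Q: Q consumed = 0.813 × 176.3 = 143.3 kmol/h = 1ξ₁ + 1ξ₂.
Selectivity: 1ξ₁ / (1ξ₂) = 5.79 → ξ₁ = 5.79 ξ₂.
Substitute: (1·5.79 + 1) ξ₂ = 143.3 → ξ₂ = 21.11 kmol/h, ξ₁ = 122.2 kmol/h.
Outlet amounts (n = n₀ + Σ ν·ξ):
  Q: 176.3 − 1(122.2) − 1(21.11) = 32.97
  V: 0 + 1(122.2) = 122.2
  R: 0 + 1(21.11) = 21.11
  U: 0 + 1(21.11) = 21.11
Total out = 197.4 kmol/h; y_R = 21.11 / 197.4 = 0.1069.

0.107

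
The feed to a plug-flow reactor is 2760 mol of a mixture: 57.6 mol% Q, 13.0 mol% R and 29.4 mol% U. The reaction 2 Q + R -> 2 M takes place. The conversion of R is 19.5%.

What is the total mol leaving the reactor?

R reacted = 0.195 × 358.8 = 69.97 mol; ν_R = −1, so ξ = 69.97/1 = 69.97 mol.
Outlet amounts (n = n₀ + ν ξ):
  Q: 1590 − 2(69.97) = 1450
  R: 358.8 − 1(69.97) = 288.8
  M: 0 + 2(69.97) = 139.9
  U: 811.4 (inert)
Total out = 1450 + 288.8 + 139.9 + 811.4 = 2690 mol.

2690 mol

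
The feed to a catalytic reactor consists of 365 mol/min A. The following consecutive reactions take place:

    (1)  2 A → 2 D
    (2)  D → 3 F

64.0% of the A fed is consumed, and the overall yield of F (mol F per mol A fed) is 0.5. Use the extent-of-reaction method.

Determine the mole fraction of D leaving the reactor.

Conversion of A: A consumed = 2ξ₁ = 0.64 × 365 → ξ₁ = 116.8 mol/min.
Yield of F: 3ξ₂ / 365 = 0.5 → ξ₂ = 60.83 mol/min.
Outlet amounts (n = n₀ + Σ ν·ξ):
  A: 365 − 2(116.8) = 131.4
  D: 0 + 2(116.8) − 1(60.83) = 172.8
  F: 0 + 3(60.83) = 182.5
Total out = 486.7 mol/min; y_D = 172.8 / 486.7 = 0.355.

0.355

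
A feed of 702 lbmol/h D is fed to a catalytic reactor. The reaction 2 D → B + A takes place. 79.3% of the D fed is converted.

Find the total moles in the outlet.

D reacted = 0.793 × 702 = 556.7 lbmol/h; ν_D = −2, so ξ = 556.7/2 = 278.3 lbmol/h.
Outlet amounts (n = n₀ + ν ξ):
  D: 702 − 2(278.3) = 145.3
  B: 0 + 1(278.3) = 278.3
  A: 0 + 1(278.3) = 278.3
Total out = 145.3 + 278.3 + 278.3 = 702 lbmol/h.

702 lbmol/h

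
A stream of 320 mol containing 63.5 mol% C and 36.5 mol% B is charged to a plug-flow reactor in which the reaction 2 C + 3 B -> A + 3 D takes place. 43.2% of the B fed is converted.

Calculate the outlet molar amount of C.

170 mol

B reacted = 0.432 × 116.8 = 50.46 mol; ν_B = −3, so ξ = 50.46/3 = 16.82 mol.
Outlet amounts (n = n₀ + ν ξ):
  C: 203.2 − 2(16.82) = 169.6
  B: 116.8 − 3(16.82) = 66.34
  A: 0 + 1(16.82) = 16.82
  D: 0 + 3(16.82) = 50.46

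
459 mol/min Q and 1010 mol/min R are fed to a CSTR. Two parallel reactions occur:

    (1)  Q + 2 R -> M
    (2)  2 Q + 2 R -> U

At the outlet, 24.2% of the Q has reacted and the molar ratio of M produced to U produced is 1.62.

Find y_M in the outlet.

0.0389

Conversion of Q: Q consumed = 0.242 × 459 = 111.1 mol/min = 1ξ₁ + 2ξ₂.
Selectivity: 1ξ₁ / (1ξ₂) = 1.62 → ξ₁ = 1.62 ξ₂.
Substitute: (1·1.62 + 2) ξ₂ = 111.1 → ξ₂ = 30.68 mol/min, ξ₁ = 49.71 mol/min.
Outlet amounts (n = n₀ + Σ ν·ξ):
  Q: 459 − 1(49.71) − 2(30.68) = 347.9
  R: 1010 − 2(49.71) − 2(30.68) = 849.2
  M: 0 + 1(49.71) = 49.71
  U: 0 + 1(30.68) = 30.68
Total out = 1278 mol/min; y_M = 49.71 / 1278 = 0.03891.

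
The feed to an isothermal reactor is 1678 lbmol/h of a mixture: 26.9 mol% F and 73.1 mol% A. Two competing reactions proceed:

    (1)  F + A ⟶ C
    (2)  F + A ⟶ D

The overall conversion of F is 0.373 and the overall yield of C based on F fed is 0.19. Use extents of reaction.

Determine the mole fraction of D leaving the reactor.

0.0547

Yield of C: 1ξ₁ / 451.4 = 0.19 → ξ₁ = 85.76 lbmol/h.
Conversion of F: 1ξ₁ + 1ξ₂ = 0.373 × 451.4 = 168.4 → ξ₂ = 82.6 lbmol/h.
Outlet amounts (n = n₀ + Σ ν·ξ):
  F: 451.4 − 1(85.76) − 1(82.6) = 283
  A: 1227 − 1(85.76) − 1(82.6) = 1058
  C: 0 + 1(85.76) = 85.76
  D: 0 + 1(82.6) = 82.6
Total out = 1510 lbmol/h; y_D = 82.6 / 1510 = 0.05472.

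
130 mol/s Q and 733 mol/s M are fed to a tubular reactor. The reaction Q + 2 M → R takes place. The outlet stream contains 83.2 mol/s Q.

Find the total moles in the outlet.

769 mol/s

For Q: n = n₀ − 1ξ → 83.2 = 130 − 1ξ, giving ξ = 46.8 mol/s.
Outlet amounts (n = n₀ + ν ξ):
  Q: 130 − 1(46.8) = 83.2
  M: 733 − 2(46.8) = 639.4
  R: 0 + 1(46.8) = 46.8
Total out = 83.2 + 639.4 + 46.8 = 769.4 mol/s.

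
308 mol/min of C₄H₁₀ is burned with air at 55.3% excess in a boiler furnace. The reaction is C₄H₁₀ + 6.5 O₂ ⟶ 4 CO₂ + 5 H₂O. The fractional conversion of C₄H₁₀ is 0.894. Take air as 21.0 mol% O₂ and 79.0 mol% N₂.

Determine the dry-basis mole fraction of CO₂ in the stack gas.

0.0778

Stoichiometric O₂ = 6.5 × 308 = 2002 mol/min; O₂ fed = 2002 × 1.553 = 3109 mol/min.
N₂ fed = 3109 × 79/21 = 11700 mol/min.
Fuel reacted = 0.894 × 308 → ξ = 275.4 mol/min.
Outlet (n = n₀ + ν ξ):
  C₄H₁₀: 308 − 1(275.4) = 32.65
  O₂: 3109 − 6.5(275.4) = 1319
  N₂: 11700 (inert)
  CO₂: 0 + 4(275.4) = 1101
  H₂O: 0 + 5(275.4) = 1377
Dry total = 14150 mol/min; y_CO₂ (dry) = 1101 / 14150 = 0.07784.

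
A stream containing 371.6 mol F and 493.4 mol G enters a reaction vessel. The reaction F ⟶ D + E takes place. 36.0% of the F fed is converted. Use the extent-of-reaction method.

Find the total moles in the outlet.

F reacted = 0.36 × 371.6 = 133.8 mol; ν_F = −1, so ξ = 133.8/1 = 133.8 mol.
Outlet amounts (n = n₀ + ν ξ):
  F: 371.6 − 1(133.8) = 237.8
  D: 0 + 1(133.8) = 133.8
  E: 0 + 1(133.8) = 133.8
  G: 493.4 (inert)
Total out = 237.8 + 133.8 + 133.8 + 493.4 = 998.8 mol.

999 mol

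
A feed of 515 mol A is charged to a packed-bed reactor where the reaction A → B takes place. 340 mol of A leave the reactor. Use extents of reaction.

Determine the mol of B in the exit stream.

For A: n = n₀ − 1ξ → 340 = 515 − 1ξ, giving ξ = 175 mol.
Outlet amounts (n = n₀ + ν ξ):
  A: 515 − 1(175) = 340
  B: 0 + 1(175) = 175

175 mol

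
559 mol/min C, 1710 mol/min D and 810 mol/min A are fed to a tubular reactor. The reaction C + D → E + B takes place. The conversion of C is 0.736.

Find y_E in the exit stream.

0.134

C reacted = 0.736 × 559 = 411.4 mol/min; ν_C = −1, so ξ = 411.4/1 = 411.4 mol/min.
Outlet amounts (n = n₀ + ν ξ):
  C: 559 − 1(411.4) = 147.6
  D: 1710 − 1(411.4) = 1299
  E: 0 + 1(411.4) = 411.4
  B: 0 + 1(411.4) = 411.4
  A: 810 (inert)
Total out = 3079 mol/min; y_E = 411.4 / 3079 = 0.1336.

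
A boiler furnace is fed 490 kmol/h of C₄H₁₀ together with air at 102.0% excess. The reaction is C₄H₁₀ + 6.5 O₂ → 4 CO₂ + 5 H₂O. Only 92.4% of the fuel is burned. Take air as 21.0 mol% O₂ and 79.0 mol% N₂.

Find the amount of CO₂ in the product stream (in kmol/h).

Stoichiometric O₂ = 6.5 × 490 = 3185 kmol/h; O₂ fed = 3185 × 2.020 = 6434 kmol/h.
N₂ fed = 6434 × 79/21 = 24200 kmol/h.
Fuel reacted = 0.924 × 490 → ξ = 452.8 kmol/h.
Outlet (n = n₀ + ν ξ):
  C₄H₁₀: 490 − 1(452.8) = 37.24
  O₂: 6434 − 6.5(452.8) = 3491
  N₂: 24200 (inert)
  CO₂: 0 + 4(452.8) = 1811
  H₂O: 0 + 5(452.8) = 2264

1810 kmol/h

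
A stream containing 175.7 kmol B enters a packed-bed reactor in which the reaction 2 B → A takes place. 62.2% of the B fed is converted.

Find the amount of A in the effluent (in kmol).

54.6 kmol

B reacted = 0.622 × 175.7 = 109.3 kmol; ν_B = −2, so ξ = 109.3/2 = 54.64 kmol.
Outlet amounts (n = n₀ + ν ξ):
  B: 175.7 − 2(54.64) = 66.41
  A: 0 + 1(54.64) = 54.64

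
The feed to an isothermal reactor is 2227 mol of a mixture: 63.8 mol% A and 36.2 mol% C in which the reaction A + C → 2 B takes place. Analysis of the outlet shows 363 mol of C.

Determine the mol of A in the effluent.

978 mol

For C: n = n₀ − 1ξ → 363 = 806.2 − 1ξ, giving ξ = 443.2 mol.
Outlet amounts (n = n₀ + ν ξ):
  A: 1421 − 1(443.2) = 977.7
  C: 806.2 − 1(443.2) = 363
  B: 0 + 2(443.2) = 886.3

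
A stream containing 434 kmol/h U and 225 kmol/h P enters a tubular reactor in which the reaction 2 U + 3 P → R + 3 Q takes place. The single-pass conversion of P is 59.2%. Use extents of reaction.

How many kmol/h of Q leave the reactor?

133 kmol/h

P reacted = 0.592 × 225 = 133.2 kmol/h; ν_P = −3, so ξ = 133.2/3 = 44.4 kmol/h.
Outlet amounts (n = n₀ + ν ξ):
  U: 434 − 2(44.4) = 345.2
  P: 225 − 3(44.4) = 91.8
  R: 0 + 1(44.4) = 44.4
  Q: 0 + 3(44.4) = 133.2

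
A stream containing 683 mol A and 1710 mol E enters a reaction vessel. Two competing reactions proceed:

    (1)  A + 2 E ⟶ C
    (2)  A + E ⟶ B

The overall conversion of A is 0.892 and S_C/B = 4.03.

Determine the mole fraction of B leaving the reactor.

0.0935

Conversion of A: A consumed = 0.892 × 683 = 609.2 mol = 1ξ₁ + 1ξ₂.
Selectivity: 1ξ₁ / (1ξ₂) = 4.03 → ξ₁ = 4.03 ξ₂.
Substitute: (1·4.03 + 1) ξ₂ = 609.2 → ξ₂ = 121.1 mol, ξ₁ = 488.1 mol.
Outlet amounts (n = n₀ + Σ ν·ξ):
  A: 683 − 1(488.1) − 1(121.1) = 73.76
  E: 1710 − 2(488.1) − 1(121.1) = 612.6
  C: 0 + 1(488.1) = 488.1
  B: 0 + 1(121.1) = 121.1
Total out = 1296 mol; y_B = 121.1 / 1296 = 0.09348.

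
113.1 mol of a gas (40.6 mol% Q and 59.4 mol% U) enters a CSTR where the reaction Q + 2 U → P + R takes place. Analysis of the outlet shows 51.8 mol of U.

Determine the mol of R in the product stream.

7.69 mol

For U: n = n₀ − 2ξ → 51.8 = 67.18 − 2ξ, giving ξ = 7.691 mol.
Outlet amounts (n = n₀ + ν ξ):
  Q: 45.92 − 1(7.691) = 38.23
  U: 67.18 − 2(7.691) = 51.8
  P: 0 + 1(7.691) = 7.691
  R: 0 + 1(7.691) = 7.691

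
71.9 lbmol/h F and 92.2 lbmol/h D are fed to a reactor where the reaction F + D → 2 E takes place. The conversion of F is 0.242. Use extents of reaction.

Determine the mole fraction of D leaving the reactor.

F reacted = 0.242 × 71.9 = 17.4 lbmol/h; ν_F = −1, so ξ = 17.4/1 = 17.4 lbmol/h.
Outlet amounts (n = n₀ + ν ξ):
  F: 71.9 − 1(17.4) = 54.5
  D: 92.2 − 1(17.4) = 74.8
  E: 0 + 2(17.4) = 34.8
Total out = 164.1 lbmol/h; y_D = 74.8 / 164.1 = 0.4558.

0.456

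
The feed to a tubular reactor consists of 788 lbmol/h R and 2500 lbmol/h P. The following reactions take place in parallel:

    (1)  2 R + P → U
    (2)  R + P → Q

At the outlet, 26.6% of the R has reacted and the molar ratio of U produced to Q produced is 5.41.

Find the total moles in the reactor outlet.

3080 lbmol/h

Conversion of R: R consumed = 0.266 × 788 = 209.6 lbmol/h = 2ξ₁ + 1ξ₂.
Selectivity: 1ξ₁ / (1ξ₂) = 5.41 → ξ₁ = 5.41 ξ₂.
Substitute: (2·5.41 + 1) ξ₂ = 209.6 → ξ₂ = 17.73 lbmol/h, ξ₁ = 95.94 lbmol/h.
Outlet amounts (n = n₀ + Σ ν·ξ):
  R: 788 − 2(95.94) − 1(17.73) = 578.4
  P: 2500 − 1(95.94) − 1(17.73) = 2386
  U: 0 + 1(95.94) = 95.94
  Q: 0 + 1(17.73) = 17.73
Total out = 578.4 + 2386 + 95.94 + 17.73 = 3078 lbmol/h.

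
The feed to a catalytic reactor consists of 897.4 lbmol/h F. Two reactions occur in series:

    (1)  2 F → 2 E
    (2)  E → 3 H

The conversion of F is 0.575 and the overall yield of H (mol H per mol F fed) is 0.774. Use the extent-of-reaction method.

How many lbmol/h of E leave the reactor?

284 lbmol/h

Conversion of F: F consumed = 2ξ₁ = 0.575 × 897.4 → ξ₁ = 258 lbmol/h.
Yield of H: 3ξ₂ / 897.4 = 0.774 → ξ₂ = 231.5 lbmol/h.
Outlet amounts (n = n₀ + Σ ν·ξ):
  F: 897.4 − 2(258) = 381.4
  E: 0 + 2(258) − 1(231.5) = 284.5
  H: 0 + 3(231.5) = 694.6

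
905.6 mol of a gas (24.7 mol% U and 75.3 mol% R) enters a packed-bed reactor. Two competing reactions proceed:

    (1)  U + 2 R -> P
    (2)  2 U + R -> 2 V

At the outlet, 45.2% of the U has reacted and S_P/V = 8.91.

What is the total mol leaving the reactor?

Conversion of U: U consumed = 0.452 × 223.7 = 101.1 mol = 1ξ₁ + 2ξ₂.
Selectivity: 1ξ₁ / (2ξ₂) = 8.91 → ξ₁ = 17.82 ξ₂.
Substitute: (1·17.82 + 2) ξ₂ = 101.1 → ξ₂ = 5.101 mol, ξ₁ = 90.9 mol.
Outlet amounts (n = n₀ + Σ ν·ξ):
  U: 223.7 − 1(90.9) − 2(5.101) = 122.6
  R: 681.9 − 2(90.9) − 1(5.101) = 495
  P: 0 + 1(90.9) = 90.9
  V: 0 + 2(5.101) = 10.2
Total out = 122.6 + 495 + 90.9 + 10.2 = 718.7 mol.

719 mol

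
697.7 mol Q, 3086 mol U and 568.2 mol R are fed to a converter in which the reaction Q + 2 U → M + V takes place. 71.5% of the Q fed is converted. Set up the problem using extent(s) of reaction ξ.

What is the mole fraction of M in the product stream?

Q reacted = 0.715 × 697.7 = 498.9 mol; ν_Q = −1, so ξ = 498.9/1 = 498.9 mol.
Outlet amounts (n = n₀ + ν ξ):
  Q: 697.7 − 1(498.9) = 198.8
  U: 3086 − 2(498.9) = 2088
  M: 0 + 1(498.9) = 498.9
  V: 0 + 1(498.9) = 498.9
  R: 568.2 (inert)
Total out = 3853 mol; y_M = 498.9 / 3853 = 0.1295.

0.129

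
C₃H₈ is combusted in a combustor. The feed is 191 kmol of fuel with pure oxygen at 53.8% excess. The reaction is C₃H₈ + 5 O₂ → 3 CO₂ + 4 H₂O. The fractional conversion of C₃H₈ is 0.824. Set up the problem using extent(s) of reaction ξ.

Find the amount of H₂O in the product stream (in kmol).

Stoichiometric O₂ = 5 × 191 = 955 kmol; O₂ fed = 955 × 1.538 = 1469 kmol.
Fuel reacted = 0.824 × 191 → ξ = 157.4 kmol.
Outlet (n = n₀ + ν ξ):
  C₃H₈: 191 − 1(157.4) = 33.62
  O₂: 1469 − 5(157.4) = 681.9
  CO₂: 0 + 3(157.4) = 472.2
  H₂O: 0 + 4(157.4) = 629.5

630 kmol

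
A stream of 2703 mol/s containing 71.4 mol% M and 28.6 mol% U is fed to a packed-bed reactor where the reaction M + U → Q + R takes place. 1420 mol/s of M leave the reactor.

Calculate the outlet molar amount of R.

For M: n = n₀ − 1ξ → 1420 = 1930 − 1ξ, giving ξ = 509.9 mol/s.
Outlet amounts (n = n₀ + ν ξ):
  M: 1930 − 1(509.9) = 1420
  U: 773.1 − 1(509.9) = 263.1
  Q: 0 + 1(509.9) = 509.9
  R: 0 + 1(509.9) = 509.9

510 mol/s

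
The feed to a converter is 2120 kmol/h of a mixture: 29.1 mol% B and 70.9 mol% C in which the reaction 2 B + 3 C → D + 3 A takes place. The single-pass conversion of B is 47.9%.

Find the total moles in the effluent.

1970 kmol/h

B reacted = 0.479 × 616.9 = 295.5 kmol/h; ν_B = −2, so ξ = 295.5/2 = 147.8 kmol/h.
Outlet amounts (n = n₀ + ν ξ):
  B: 616.9 − 2(147.8) = 321.4
  C: 1503 − 3(147.8) = 1060
  D: 0 + 1(147.8) = 147.8
  A: 0 + 3(147.8) = 443.3
Total out = 321.4 + 1060 + 147.8 + 443.3 = 1972 kmol/h.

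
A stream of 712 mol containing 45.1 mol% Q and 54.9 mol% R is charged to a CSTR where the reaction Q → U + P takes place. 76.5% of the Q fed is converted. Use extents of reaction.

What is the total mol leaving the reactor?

Q reacted = 0.765 × 321.1 = 245.7 mol; ν_Q = −1, so ξ = 245.7/1 = 245.7 mol.
Outlet amounts (n = n₀ + ν ξ):
  Q: 321.1 − 1(245.7) = 75.46
  U: 0 + 1(245.7) = 245.7
  P: 0 + 1(245.7) = 245.7
  R: 390.9 (inert)
Total out = 75.46 + 245.7 + 245.7 + 390.9 = 957.7 mol.

958 mol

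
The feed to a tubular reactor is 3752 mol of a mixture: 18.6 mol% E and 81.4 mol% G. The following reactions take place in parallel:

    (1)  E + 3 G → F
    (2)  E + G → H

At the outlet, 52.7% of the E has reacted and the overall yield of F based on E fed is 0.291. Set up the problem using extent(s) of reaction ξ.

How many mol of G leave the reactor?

Yield of F: 1ξ₁ / 697.9 = 0.291 → ξ₁ = 203.1 mol.
Conversion of E: 1ξ₁ + 1ξ₂ = 0.527 × 697.9 = 367.8 → ξ₂ = 164.7 mol.
Outlet amounts (n = n₀ + Σ ν·ξ):
  E: 697.9 − 1(203.1) − 1(164.7) = 330.1
  G: 3054 − 3(203.1) − 1(164.7) = 2280
  F: 0 + 1(203.1) = 203.1
  H: 0 + 1(164.7) = 164.7

2280 mol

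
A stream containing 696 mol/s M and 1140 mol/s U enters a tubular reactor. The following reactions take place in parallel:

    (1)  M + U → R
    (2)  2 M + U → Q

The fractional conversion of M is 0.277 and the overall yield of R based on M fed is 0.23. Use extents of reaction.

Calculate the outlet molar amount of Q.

Yield of R: 1ξ₁ / 696 = 0.23 → ξ₁ = 160.1 mol/s.
Conversion of M: 1ξ₁ + 2ξ₂ = 0.277 × 696 = 192.8 → ξ₂ = 16.36 mol/s.
Outlet amounts (n = n₀ + Σ ν·ξ):
  M: 696 − 1(160.1) − 2(16.36) = 503.2
  U: 1140 − 1(160.1) − 1(16.36) = 963.6
  R: 0 + 1(160.1) = 160.1
  Q: 0 + 1(16.36) = 16.36

16.4 mol/s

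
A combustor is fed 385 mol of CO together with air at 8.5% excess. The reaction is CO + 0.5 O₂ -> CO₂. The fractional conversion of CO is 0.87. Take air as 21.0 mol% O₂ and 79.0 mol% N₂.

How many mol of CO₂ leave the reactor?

Stoichiometric O₂ = 0.5 × 385 = 192.5 mol; O₂ fed = 192.5 × 1.085 = 208.9 mol.
N₂ fed = 208.9 × 79/21 = 785.7 mol.
Fuel reacted = 0.87 × 385 → ξ = 334.9 mol.
Outlet (n = n₀ + ν ξ):
  CO: 385 − 1(334.9) = 50.05
  O₂: 208.9 − 0.5(334.9) = 41.39
  N₂: 785.7 (inert)
  CO₂: 0 + 1(334.9) = 334.9

335 mol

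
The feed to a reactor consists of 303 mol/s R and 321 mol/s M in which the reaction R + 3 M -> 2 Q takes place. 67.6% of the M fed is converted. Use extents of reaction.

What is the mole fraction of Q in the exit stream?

M reacted = 0.676 × 321 = 217 mol/s; ν_M = −3, so ξ = 217/3 = 72.33 mol/s.
Outlet amounts (n = n₀ + ν ξ):
  R: 303 − 1(72.33) = 230.7
  M: 321 − 3(72.33) = 104
  Q: 0 + 2(72.33) = 144.7
Total out = 479.3 mol/s; y_Q = 144.7 / 479.3 = 0.3018.

0.302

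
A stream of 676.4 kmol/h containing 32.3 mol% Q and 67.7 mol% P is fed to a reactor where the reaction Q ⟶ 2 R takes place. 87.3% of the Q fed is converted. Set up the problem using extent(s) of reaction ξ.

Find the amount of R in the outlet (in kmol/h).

Q reacted = 0.873 × 218.5 = 190.7 kmol/h; ν_Q = −1, so ξ = 190.7/1 = 190.7 kmol/h.
Outlet amounts (n = n₀ + ν ξ):
  Q: 218.5 − 1(190.7) = 27.75
  R: 0 + 2(190.7) = 381.5
  P: 457.9 (inert)

381 kmol/h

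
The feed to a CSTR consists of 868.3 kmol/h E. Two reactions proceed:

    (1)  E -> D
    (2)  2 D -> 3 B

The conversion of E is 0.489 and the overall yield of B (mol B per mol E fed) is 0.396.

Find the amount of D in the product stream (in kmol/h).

Conversion of E: E consumed = 1ξ₁ = 0.489 × 868.3 → ξ₁ = 424.6 kmol/h.
Yield of B: 3ξ₂ / 868.3 = 0.396 → ξ₂ = 114.6 kmol/h.
Outlet amounts (n = n₀ + Σ ν·ξ):
  E: 868.3 − 1(424.6) = 443.7
  D: 0 + 1(424.6) − 2(114.6) = 195.4
  B: 0 + 3(114.6) = 343.8

195 kmol/h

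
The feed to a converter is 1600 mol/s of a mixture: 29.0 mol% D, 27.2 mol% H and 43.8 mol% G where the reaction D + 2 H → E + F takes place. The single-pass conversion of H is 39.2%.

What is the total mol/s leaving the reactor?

H reacted = 0.392 × 435.2 = 170.6 mol/s; ν_H = −2, so ξ = 170.6/2 = 85.3 mol/s.
Outlet amounts (n = n₀ + ν ξ):
  D: 464 − 1(85.3) = 378.7
  H: 435.2 − 2(85.3) = 264.6
  E: 0 + 1(85.3) = 85.3
  F: 0 + 1(85.3) = 85.3
  G: 700.8 (inert)
Total out = 378.7 + 264.6 + 85.3 + 85.3 + 700.8 = 1515 mol/s.

1510 mol/s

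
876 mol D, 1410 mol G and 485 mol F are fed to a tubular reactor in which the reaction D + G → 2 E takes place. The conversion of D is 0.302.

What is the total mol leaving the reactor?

2770 mol

D reacted = 0.302 × 876 = 264.6 mol; ν_D = −1, so ξ = 264.6/1 = 264.6 mol.
Outlet amounts (n = n₀ + ν ξ):
  D: 876 − 1(264.6) = 611.4
  G: 1410 − 1(264.6) = 1145
  E: 0 + 2(264.6) = 529.1
  F: 485 (inert)
Total out = 611.4 + 1145 + 529.1 + 485 = 2771 mol.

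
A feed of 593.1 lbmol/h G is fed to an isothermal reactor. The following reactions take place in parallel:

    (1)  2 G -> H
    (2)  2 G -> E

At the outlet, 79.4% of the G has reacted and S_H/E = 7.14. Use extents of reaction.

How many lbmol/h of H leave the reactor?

Conversion of G: G consumed = 0.794 × 593.1 = 470.9 lbmol/h = 2ξ₁ + 2ξ₂.
Selectivity: 1ξ₁ / (1ξ₂) = 7.14 → ξ₁ = 7.14 ξ₂.
Substitute: (2·7.14 + 2) ξ₂ = 470.9 → ξ₂ = 28.93 lbmol/h, ξ₁ = 206.5 lbmol/h.
Outlet amounts (n = n₀ + Σ ν·ξ):
  G: 593.1 − 2(206.5) − 2(28.93) = 122.2
  H: 0 + 1(206.5) = 206.5
  E: 0 + 1(28.93) = 28.93

207 lbmol/h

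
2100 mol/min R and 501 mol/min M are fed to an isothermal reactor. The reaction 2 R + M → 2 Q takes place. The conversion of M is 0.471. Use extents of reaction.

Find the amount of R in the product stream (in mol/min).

1630 mol/min

M reacted = 0.471 × 501 = 236 mol/min; ν_M = −1, so ξ = 236/1 = 236 mol/min.
Outlet amounts (n = n₀ + ν ξ):
  R: 2100 − 2(236) = 1628
  M: 501 − 1(236) = 265
  Q: 0 + 2(236) = 471.9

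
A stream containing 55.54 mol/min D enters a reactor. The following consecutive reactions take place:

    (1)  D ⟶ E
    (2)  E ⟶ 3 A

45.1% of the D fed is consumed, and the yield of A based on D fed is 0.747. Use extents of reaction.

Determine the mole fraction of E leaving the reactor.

0.135

Conversion of D: D consumed = 1ξ₁ = 0.451 × 55.54 → ξ₁ = 25.05 mol/min.
Yield of A: 3ξ₂ / 55.54 = 0.747 → ξ₂ = 13.83 mol/min.
Outlet amounts (n = n₀ + Σ ν·ξ):
  D: 55.54 − 1(25.05) = 30.49
  E: 0 + 1(25.05) − 1(13.83) = 11.22
  A: 0 + 3(13.83) = 41.49
Total out = 83.2 mol/min; y_E = 11.22 / 83.2 = 0.1348.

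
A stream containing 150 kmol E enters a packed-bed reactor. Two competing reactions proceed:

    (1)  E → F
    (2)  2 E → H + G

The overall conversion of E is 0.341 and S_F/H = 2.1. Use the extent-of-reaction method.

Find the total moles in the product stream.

150 kmol

Conversion of E: E consumed = 0.341 × 150 = 51.15 kmol = 1ξ₁ + 2ξ₂.
Selectivity: 1ξ₁ / (1ξ₂) = 2.1 → ξ₁ = 2.1 ξ₂.
Substitute: (1·2.1 + 2) ξ₂ = 51.15 → ξ₂ = 12.48 kmol, ξ₁ = 26.2 kmol.
Outlet amounts (n = n₀ + Σ ν·ξ):
  E: 150 − 1(26.2) − 2(12.48) = 98.85
  F: 0 + 1(26.2) = 26.2
  H: 0 + 1(12.48) = 12.48
  G: 0 + 1(12.48) = 12.48
Total out = 98.85 + 26.2 + 12.48 + 12.48 = 150 kmol.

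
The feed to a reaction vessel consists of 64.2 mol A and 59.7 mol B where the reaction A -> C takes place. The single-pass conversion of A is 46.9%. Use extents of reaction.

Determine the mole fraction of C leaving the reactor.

A reacted = 0.469 × 64.2 = 30.11 mol; ν_A = −1, so ξ = 30.11/1 = 30.11 mol.
Outlet amounts (n = n₀ + ν ξ):
  A: 64.2 − 1(30.11) = 34.09
  C: 0 + 1(30.11) = 30.11
  B: 59.7 (inert)
Total out = 123.9 mol; y_C = 30.11 / 123.9 = 0.243.

0.243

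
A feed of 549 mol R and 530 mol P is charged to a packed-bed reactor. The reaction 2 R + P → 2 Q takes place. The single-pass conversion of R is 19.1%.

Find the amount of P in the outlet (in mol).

478 mol

R reacted = 0.191 × 549 = 104.9 mol; ν_R = −2, so ξ = 104.9/2 = 52.43 mol.
Outlet amounts (n = n₀ + ν ξ):
  R: 549 − 2(52.43) = 444.1
  P: 530 − 1(52.43) = 477.6
  Q: 0 + 2(52.43) = 104.9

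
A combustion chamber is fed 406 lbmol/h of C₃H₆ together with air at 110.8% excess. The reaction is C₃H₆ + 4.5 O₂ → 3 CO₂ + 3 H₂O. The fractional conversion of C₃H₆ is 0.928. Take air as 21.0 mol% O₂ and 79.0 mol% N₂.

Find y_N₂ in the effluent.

0.765

Stoichiometric O₂ = 4.5 × 406 = 1827 lbmol/h; O₂ fed = 1827 × 2.108 = 3851 lbmol/h.
N₂ fed = 3851 × 79/21 = 14490 lbmol/h.
Fuel reacted = 0.928 × 406 → ξ = 376.8 lbmol/h.
Outlet (n = n₀ + ν ξ):
  C₃H₆: 406 − 1(376.8) = 29.23
  O₂: 3851 − 4.5(376.8) = 2156
  N₂: 14490 (inert)
  CO₂: 0 + 3(376.8) = 1130
  H₂O: 0 + 3(376.8) = 1130
Total out = 18930 lbmol/h; y_N₂ = 14490 / 18930 = 0.7652.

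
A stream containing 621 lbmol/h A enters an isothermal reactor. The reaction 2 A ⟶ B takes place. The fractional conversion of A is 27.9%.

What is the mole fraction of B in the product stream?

A reacted = 0.279 × 621 = 173.3 lbmol/h; ν_A = −2, so ξ = 173.3/2 = 86.63 lbmol/h.
Outlet amounts (n = n₀ + ν ξ):
  A: 621 − 2(86.63) = 447.7
  B: 0 + 1(86.63) = 86.63
Total out = 534.4 lbmol/h; y_B = 86.63 / 534.4 = 0.1621.

0.162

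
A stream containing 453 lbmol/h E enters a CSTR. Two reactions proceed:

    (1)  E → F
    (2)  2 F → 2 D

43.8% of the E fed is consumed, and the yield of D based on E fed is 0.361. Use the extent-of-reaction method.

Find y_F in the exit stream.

0.077

Conversion of E: E consumed = 1ξ₁ = 0.438 × 453 → ξ₁ = 198.4 lbmol/h.
Yield of D: 2ξ₂ / 453 = 0.361 → ξ₂ = 81.77 lbmol/h.
Outlet amounts (n = n₀ + Σ ν·ξ):
  E: 453 − 1(198.4) = 254.6
  F: 0 + 1(198.4) − 2(81.77) = 34.88
  D: 0 + 2(81.77) = 163.5
Total out = 453 lbmol/h; y_F = 34.88 / 453 = 0.077.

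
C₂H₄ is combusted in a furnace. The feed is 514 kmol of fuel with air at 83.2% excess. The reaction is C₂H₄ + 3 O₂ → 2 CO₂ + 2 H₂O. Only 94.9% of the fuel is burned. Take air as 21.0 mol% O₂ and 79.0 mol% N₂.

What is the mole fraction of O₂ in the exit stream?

Stoichiometric O₂ = 3 × 514 = 1542 kmol; O₂ fed = 1542 × 1.832 = 2825 kmol.
N₂ fed = 2825 × 79/21 = 10630 kmol.
Fuel reacted = 0.949 × 514 → ξ = 487.8 kmol.
Outlet (n = n₀ + ν ξ):
  C₂H₄: 514 − 1(487.8) = 26.21
  O₂: 2825 − 3(487.8) = 1362
  N₂: 10630 (inert)
  CO₂: 0 + 2(487.8) = 975.6
  H₂O: 0 + 2(487.8) = 975.6
Total out = 13970 kmol; y_O₂ = 1362 / 13970 = 0.09749.

0.0975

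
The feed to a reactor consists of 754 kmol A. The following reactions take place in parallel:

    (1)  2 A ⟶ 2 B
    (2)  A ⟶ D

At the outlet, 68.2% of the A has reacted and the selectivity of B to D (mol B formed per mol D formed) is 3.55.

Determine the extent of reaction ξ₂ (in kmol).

Conversion of A: A consumed = 0.682 × 754 = 514.2 kmol = 2ξ₁ + 1ξ₂.
Selectivity: 2ξ₁ / (1ξ₂) = 3.55 → ξ₁ = 1.775 ξ₂.
Substitute: (2·1.775 + 1) ξ₂ = 514.2 → ξ₂ = 113 kmol, ξ₁ = 200.6 kmol.
Outlet amounts (n = n₀ + Σ ν·ξ):
  A: 754 − 2(200.6) − 1(113) = 239.8
  B: 0 + 2(200.6) = 401.2
  D: 0 + 1(113) = 113

ξ₂ = 113 kmol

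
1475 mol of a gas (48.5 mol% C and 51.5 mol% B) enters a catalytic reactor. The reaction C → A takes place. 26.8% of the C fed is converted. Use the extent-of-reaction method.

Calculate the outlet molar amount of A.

C reacted = 0.268 × 715.4 = 191.7 mol; ν_C = −1, so ξ = 191.7/1 = 191.7 mol.
Outlet amounts (n = n₀ + ν ξ):
  C: 715.4 − 1(191.7) = 523.7
  A: 0 + 1(191.7) = 191.7
  B: 759.6 (inert)

192 mol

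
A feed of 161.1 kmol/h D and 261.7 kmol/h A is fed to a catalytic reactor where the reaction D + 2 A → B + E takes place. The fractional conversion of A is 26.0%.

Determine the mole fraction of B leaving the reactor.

A reacted = 0.26 × 261.7 = 68.04 kmol/h; ν_A = −2, so ξ = 68.04/2 = 34.02 kmol/h.
Outlet amounts (n = n₀ + ν ξ):
  D: 161.1 − 1(34.02) = 127.1
  A: 261.7 − 2(34.02) = 193.7
  B: 0 + 1(34.02) = 34.02
  E: 0 + 1(34.02) = 34.02
Total out = 388.8 kmol/h; y_B = 34.02 / 388.8 = 0.08751.

0.0875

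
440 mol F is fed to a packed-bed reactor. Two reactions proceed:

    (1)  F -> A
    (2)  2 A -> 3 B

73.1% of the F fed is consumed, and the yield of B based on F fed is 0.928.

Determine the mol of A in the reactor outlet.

Conversion of F: F consumed = 1ξ₁ = 0.731 × 440 → ξ₁ = 321.6 mol.
Yield of B: 3ξ₂ / 440 = 0.928 → ξ₂ = 136.1 mol.
Outlet amounts (n = n₀ + Σ ν·ξ):
  F: 440 − 1(321.6) = 118.4
  A: 0 + 1(321.6) − 2(136.1) = 49.43
  B: 0 + 3(136.1) = 408.3

49.4 mol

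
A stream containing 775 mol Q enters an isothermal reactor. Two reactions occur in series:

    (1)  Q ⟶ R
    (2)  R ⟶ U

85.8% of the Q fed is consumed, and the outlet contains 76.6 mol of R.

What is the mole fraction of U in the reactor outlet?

Conversion of Q: Q consumed = 1ξ₁ = 0.858 × 775 → ξ₁ = 664.9 mol.
R balance: n_R = 0 + 1ξ₁ − 1ξ₂ = 76.6 → ξ₂ = (1·664.9 − 76.6)/1 = 588.3 mol.
Outlet amounts (n = n₀ + Σ ν·ξ):
  Q: 775 − 1(664.9) = 110.1
  R: 0 + 1(664.9) − 1(588.3) = 76.6
  U: 0 + 1(588.3) = 588.3
Total out = 775 mol; y_U = 588.3 / 775 = 0.7592.

0.759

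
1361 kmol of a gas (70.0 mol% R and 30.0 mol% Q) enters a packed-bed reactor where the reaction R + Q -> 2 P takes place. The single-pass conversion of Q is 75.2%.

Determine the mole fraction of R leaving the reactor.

Q reacted = 0.752 × 408.3 = 307 kmol; ν_Q = −1, so ξ = 307/1 = 307 kmol.
Outlet amounts (n = n₀ + ν ξ):
  R: 952.7 − 1(307) = 645.7
  Q: 408.3 − 1(307) = 101.3
  P: 0 + 2(307) = 614.1
Total out = 1361 kmol; y_R = 645.7 / 1361 = 0.4744.

0.474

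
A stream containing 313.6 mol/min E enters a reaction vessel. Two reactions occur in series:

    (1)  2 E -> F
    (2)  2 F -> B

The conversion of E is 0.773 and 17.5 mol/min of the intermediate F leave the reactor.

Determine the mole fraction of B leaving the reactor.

0.369

Conversion of E: E consumed = 2ξ₁ = 0.773 × 313.6 → ξ₁ = 121.2 mol/min.
F balance: n_F = 0 + 1ξ₁ − 2ξ₂ = 17.5 → ξ₂ = (1·121.2 − 17.5)/2 = 51.85 mol/min.
Outlet amounts (n = n₀ + Σ ν·ξ):
  E: 313.6 − 2(121.2) = 71.19
  F: 0 + 1(121.2) − 2(51.85) = 17.5
  B: 0 + 1(51.85) = 51.85
Total out = 140.5 mol/min; y_B = 51.85 / 140.5 = 0.369.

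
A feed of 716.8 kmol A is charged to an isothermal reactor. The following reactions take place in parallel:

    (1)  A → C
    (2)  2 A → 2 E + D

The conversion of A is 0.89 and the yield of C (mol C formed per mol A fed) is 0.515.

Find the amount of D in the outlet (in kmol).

Yield of C: 1ξ₁ / 716.8 = 0.515 → ξ₁ = 369.2 kmol.
Conversion of A: 1ξ₁ + 2ξ₂ = 0.89 × 716.8 = 638 → ξ₂ = 134.4 kmol.
Outlet amounts (n = n₀ + Σ ν·ξ):
  A: 716.8 − 1(369.2) − 2(134.4) = 78.85
  C: 0 + 1(369.2) = 369.2
  E: 0 + 2(134.4) = 268.8
  D: 0 + 1(134.4) = 134.4

134 kmol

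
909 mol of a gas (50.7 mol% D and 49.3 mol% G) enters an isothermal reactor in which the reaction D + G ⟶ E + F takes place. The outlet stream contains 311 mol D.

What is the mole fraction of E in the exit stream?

0.165

For D: n = n₀ − 1ξ → 311 = 460.9 − 1ξ, giving ξ = 149.9 mol.
Outlet amounts (n = n₀ + ν ξ):
  D: 460.9 − 1(149.9) = 311
  G: 448.1 − 1(149.9) = 298.3
  E: 0 + 1(149.9) = 149.9
  F: 0 + 1(149.9) = 149.9
Total out = 909 mol; y_E = 149.9 / 909 = 0.1649.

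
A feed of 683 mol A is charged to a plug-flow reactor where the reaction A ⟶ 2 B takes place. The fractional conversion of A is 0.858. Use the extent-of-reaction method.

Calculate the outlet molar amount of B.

1170 mol

A reacted = 0.858 × 683 = 586 mol; ν_A = −1, so ξ = 586/1 = 586 mol.
Outlet amounts (n = n₀ + ν ξ):
  A: 683 − 1(586) = 96.99
  B: 0 + 2(586) = 1172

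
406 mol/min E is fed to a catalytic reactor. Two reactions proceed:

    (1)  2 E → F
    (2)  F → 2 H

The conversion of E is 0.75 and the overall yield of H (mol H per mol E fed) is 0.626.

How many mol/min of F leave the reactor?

25.2 mol/min

Conversion of E: E consumed = 2ξ₁ = 0.75 × 406 → ξ₁ = 152.2 mol/min.
Yield of H: 2ξ₂ / 406 = 0.626 → ξ₂ = 127.1 mol/min.
Outlet amounts (n = n₀ + Σ ν·ξ):
  E: 406 − 2(152.2) = 101.5
  F: 0 + 1(152.2) − 1(127.1) = 25.17
  H: 0 + 2(127.1) = 254.2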